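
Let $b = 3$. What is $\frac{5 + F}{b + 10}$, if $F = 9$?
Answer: $\frac{14}{13} \approx 1.0769$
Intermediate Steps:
$\frac{5 + F}{b + 10} = \frac{5 + 9}{3 + 10} = \frac{14}{13}$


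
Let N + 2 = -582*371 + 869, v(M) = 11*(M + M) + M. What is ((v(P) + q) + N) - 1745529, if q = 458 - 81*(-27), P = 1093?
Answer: -1932800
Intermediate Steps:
v(M) = 23*M (v(M) = 11*(2*M) + M = 22*M + M = 23*M)
q = 2645 (q = 458 + 2187 = 2645)
N = -215055 (N = -2 + (-582*371 + 869) = -2 + (-215922 + 869) = -2 - 215053 = -215055)
((v(P) + q) + N) - 1745529 = ((23*1093 + 2645) - 215055) - 1745529 = ((25139 + 2645) - 215055) - 1745529 = (27784 - 215055) - 1745529 = -187271 - 1745529 = -1932800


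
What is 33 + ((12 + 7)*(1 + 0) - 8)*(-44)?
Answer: -451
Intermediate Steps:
33 + ((12 + 7)*(1 + 0) - 8)*(-44) = 33 + (19*1 - 8)*(-44) = 33 + (19 - 8)*(-44) = 33 + 11*(-44) = 33 - 484 = -451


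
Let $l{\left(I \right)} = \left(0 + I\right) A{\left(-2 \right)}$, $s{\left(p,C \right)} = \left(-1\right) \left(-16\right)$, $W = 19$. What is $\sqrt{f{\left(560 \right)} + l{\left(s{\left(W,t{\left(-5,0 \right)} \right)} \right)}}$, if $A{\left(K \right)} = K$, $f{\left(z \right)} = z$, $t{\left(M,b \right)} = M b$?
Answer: $4 \sqrt{33} \approx 22.978$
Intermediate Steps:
$s{\left(p,C \right)} = 16$
$l{\left(I \right)} = - 2 I$ ($l{\left(I \right)} = \left(0 + I\right) \left(-2\right) = I \left(-2\right) = - 2 I$)
$\sqrt{f{\left(560 \right)} + l{\left(s{\left(W,t{\left(-5,0 \right)} \right)} \right)}} = \sqrt{560 - 32} = \sqrt{528} = 4 \sqrt{33}$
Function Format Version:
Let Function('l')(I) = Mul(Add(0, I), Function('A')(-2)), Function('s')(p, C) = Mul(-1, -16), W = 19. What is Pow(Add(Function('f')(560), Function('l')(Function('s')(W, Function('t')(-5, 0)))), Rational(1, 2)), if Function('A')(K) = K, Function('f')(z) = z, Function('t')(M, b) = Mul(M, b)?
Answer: Mul(4, Pow(33, Rational(1, 2))) ≈ 22.978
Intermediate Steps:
Function('s')(p, C) = 16
Function('l')(I) = Mul(-2, I) (Function('l')(I) = Mul(Add(0, I), -2) = Mul(I, -2) = Mul(-2, I))
Pow(Add(Function('f')(560), Function('l')(Function('s')(W, Function('t')(-5, 0)))), Rational(1, 2)) = Pow(Add(560, Mul(-2, 16)), Rational(1, 2)) = Pow(Add(560, -32), Rational(1, 2)) = Pow(528, Rational(1, 2)) = Mul(4, Pow(33, Rational(1, 2)))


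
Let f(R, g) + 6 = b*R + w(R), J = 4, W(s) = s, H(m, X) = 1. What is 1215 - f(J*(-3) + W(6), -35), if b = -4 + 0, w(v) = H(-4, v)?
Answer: 1196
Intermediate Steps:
w(v) = 1
b = -4
f(R, g) = -5 - 4*R (f(R, g) = -6 + (-4*R + 1) = -6 + (1 - 4*R) = -5 - 4*R)
1215 - f(J*(-3) + W(6), -35) = 1215 - (-5 - 4*(4*(-3) + 6)) = 1215 - (-5 - 4*(-12 + 6)) = 1215 - (-5 - 4*(-6)) = 1215 - (-5 + 24) = 1215 - 1*19 = 1215 - 19 = 1196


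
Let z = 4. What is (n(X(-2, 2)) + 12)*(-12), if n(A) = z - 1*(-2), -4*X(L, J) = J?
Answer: -216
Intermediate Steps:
X(L, J) = -J/4
n(A) = 6 (n(A) = 4 - 1*(-2) = 4 + 2 = 6)
(n(X(-2, 2)) + 12)*(-12) = (6 + 12)*(-12) = 18*(-12) = -216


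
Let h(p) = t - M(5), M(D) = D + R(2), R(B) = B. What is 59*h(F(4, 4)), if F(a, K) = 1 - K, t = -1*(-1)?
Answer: -354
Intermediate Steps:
M(D) = 2 + D (M(D) = D + 2 = 2 + D)
t = 1
h(p) = -6 (h(p) = 1 - (2 + 5) = 1 - 1*7 = 1 - 7 = -6)
59*h(F(4, 4)) = 59*(-6) = -354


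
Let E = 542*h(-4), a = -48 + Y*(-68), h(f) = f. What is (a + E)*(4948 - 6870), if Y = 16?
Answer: 6350288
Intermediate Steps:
a = -1136 (a = -48 + 16*(-68) = -48 - 1088 = -1136)
E = -2168 (E = 542*(-4) = -2168)
(a + E)*(4948 - 6870) = (-1136 - 2168)*(4948 - 6870) = -3304*(-1922) = 6350288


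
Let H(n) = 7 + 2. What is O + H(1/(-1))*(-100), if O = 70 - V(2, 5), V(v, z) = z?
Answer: -835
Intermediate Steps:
H(n) = 9
O = 65 (O = 70 - 1*5 = 70 - 5 = 65)
O + H(1/(-1))*(-100) = 65 + 9*(-100) = 65 - 900 = -835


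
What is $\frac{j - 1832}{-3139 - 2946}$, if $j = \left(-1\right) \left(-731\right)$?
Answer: $\frac{1101}{6085} \approx 0.18094$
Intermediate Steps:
$j = 731$
$\frac{j - 1832}{-3139 - 2946} = \frac{731 - 1832}{-3139 - 2946} = - \frac{1101}{-6085} = \left(-1101\right) \left(- \frac{1}{6085}\right) = \frac{1101}{6085}$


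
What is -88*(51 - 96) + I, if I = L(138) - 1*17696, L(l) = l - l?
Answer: -13736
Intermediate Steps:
L(l) = 0
I = -17696 (I = 0 - 1*17696 = 0 - 17696 = -17696)
-88*(51 - 96) + I = -88*(51 - 96) - 17696 = -88*(-45) - 17696 = 3960 - 17696 = -13736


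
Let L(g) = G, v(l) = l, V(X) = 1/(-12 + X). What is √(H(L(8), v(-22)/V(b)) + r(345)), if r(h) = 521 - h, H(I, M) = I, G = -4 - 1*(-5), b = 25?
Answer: √177 ≈ 13.304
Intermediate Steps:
G = 1 (G = -4 + 5 = 1)
L(g) = 1
√(H(L(8), v(-22)/V(b)) + r(345)) = √(1 + (521 - 1*345)) = √(1 + (521 - 345)) = √(1 + 176) = √177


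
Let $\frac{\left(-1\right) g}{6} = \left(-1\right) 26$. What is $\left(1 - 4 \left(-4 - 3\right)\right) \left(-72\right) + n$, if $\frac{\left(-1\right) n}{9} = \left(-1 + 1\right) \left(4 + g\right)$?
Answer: $-2088$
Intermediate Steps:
$g = 156$ ($g = - 6 \left(\left(-1\right) 26\right) = \left(-6\right) \left(-26\right) = 156$)
$n = 0$ ($n = - 9 \left(-1 + 1\right) \left(4 + 156\right) = - 9 \cdot 0 \cdot 160 = \left(-9\right) 0 = 0$)
$\left(1 - 4 \left(-4 - 3\right)\right) \left(-72\right) + n = \left(1 - 4 \left(-4 - 3\right)\right) \left(-72\right) + 0 = \left(1 - -28\right) \left(-72\right) + 0 = \left(1 + 28\right) \left(-72\right) + 0 = 29 \left(-72\right) + 0 = -2088 + 0 = -2088$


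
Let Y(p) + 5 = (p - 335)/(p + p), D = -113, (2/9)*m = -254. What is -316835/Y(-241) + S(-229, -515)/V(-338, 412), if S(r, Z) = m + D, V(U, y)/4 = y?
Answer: 15729446441/188902 ≈ 83268.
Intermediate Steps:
m = -1143 (m = (9/2)*(-254) = -1143)
V(U, y) = 4*y
Y(p) = -5 + (-335 + p)/(2*p) (Y(p) = -5 + (p - 335)/(p + p) = -5 + (-335 + p)/((2*p)) = -5 + (-335 + p)*(1/(2*p)) = -5 + (-335 + p)/(2*p))
S(r, Z) = -1256 (S(r, Z) = -1143 - 113 = -1256)
-316835/Y(-241) + S(-229, -515)/V(-338, 412) = -316835*(-482/(-335 - 9*(-241))) - 1256/(4*412) = -316835*(-482/(-335 + 2169)) - 1256/1648 = -316835/((½)*(-1/241)*1834) - 1256*1/1648 = -316835/(-917/241) - 157/206 = -316835*(-241/917) - 157/206 = 76357235/917 - 157/206 = 15729446441/188902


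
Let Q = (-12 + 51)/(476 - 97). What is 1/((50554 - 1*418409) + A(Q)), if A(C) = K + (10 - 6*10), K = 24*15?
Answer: -1/367545 ≈ -2.7208e-6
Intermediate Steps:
K = 360
Q = 39/379 ≈ 0.10290
A(C) = 310 (A(C) = 360 + (10 - 6*10) = 360 + (10 - 60) = 360 - 50 = 310)
1/((50554 - 1*418409) + A(Q)) = 1/((50554 - 1*418409) + 310) = 1/((50554 - 418409) + 310) = 1/(-367855 + 310) = 1/(-367545) = -1/367545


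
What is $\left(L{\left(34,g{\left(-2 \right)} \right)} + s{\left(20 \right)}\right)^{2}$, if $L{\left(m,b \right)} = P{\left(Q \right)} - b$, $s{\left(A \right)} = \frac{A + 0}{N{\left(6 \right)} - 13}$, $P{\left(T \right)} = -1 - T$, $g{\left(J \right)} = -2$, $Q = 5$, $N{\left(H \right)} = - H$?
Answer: $\frac{9216}{361} \approx 25.529$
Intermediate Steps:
$s{\left(A \right)} = - \frac{A}{19}$ ($s{\left(A \right)} = \frac{A + 0}{\left(-1\right) 6 - 13} = \frac{A}{-6 - 13} = \frac{A}{-19} = A \left(- \frac{1}{19}\right) = - \frac{A}{19}$)
$L{\left(m,b \right)} = -6 - b$ ($L{\left(m,b \right)} = \left(-1 - 5\right) - b = -6 - b$)
$\left(L{\left(34,g{\left(-2 \right)} \right)} + s{\left(20 \right)}\right)^{2} = \left(\left(-6 - -2\right) - \frac{20}{19}\right)^{2} = \left(\left(-6 + 2\right) - \frac{20}{19}\right)^{2} = \left(-4 - \frac{20}{19}\right)^{2} = \left(- \frac{96}{19}\right)^{2} = \frac{9216}{361}$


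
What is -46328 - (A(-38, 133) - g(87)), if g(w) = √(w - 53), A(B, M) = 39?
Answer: -46367 + √34 ≈ -46361.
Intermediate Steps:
g(w) = √(-53 + w)
-46328 - (A(-38, 133) - g(87)) = -46328 - (39 - √(-53 + 87)) = -46328 - (39 - √34) = -46328 + (-39 + √34) = -46367 + √34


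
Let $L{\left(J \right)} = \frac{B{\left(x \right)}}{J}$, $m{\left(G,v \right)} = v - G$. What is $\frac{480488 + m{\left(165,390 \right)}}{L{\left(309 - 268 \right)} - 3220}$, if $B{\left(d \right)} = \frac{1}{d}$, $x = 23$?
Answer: $- \frac{453312359}{3036459} \approx -149.29$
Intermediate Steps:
$L{\left(J \right)} = \frac{1}{23 J}$
$\frac{480488 + m{\left(165,390 \right)}}{L{\left(309 - 268 \right)} - 3220} = \frac{480488 + \left(390 - 165\right)}{\frac{1}{23 \left(309 - 268\right)} - 3220} = \frac{480488 + 225}{\frac{1}{23 \cdot 41} - 3220} = \frac{480713}{\frac{1}{23} \cdot \frac{1}{41} - 3220} = \frac{480713}{\frac{1}{943} - 3220} = \frac{480713}{- \frac{3036459}{943}} = 480713 \left(- \frac{943}{3036459}\right) = - \frac{453312359}{3036459}$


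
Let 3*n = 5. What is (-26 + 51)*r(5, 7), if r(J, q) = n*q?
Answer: 875/3 ≈ 291.67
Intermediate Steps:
n = 5/3 (n = (⅓)*5 = 5/3 ≈ 1.6667)
r(J, q) = 5*q/3
(-26 + 51)*r(5, 7) = (-26 + 51)*((5/3)*7) = 25*(35/3) = 875/3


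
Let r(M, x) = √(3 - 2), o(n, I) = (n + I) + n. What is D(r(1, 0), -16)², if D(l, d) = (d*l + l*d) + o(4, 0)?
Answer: 576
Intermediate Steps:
o(n, I) = I + 2*n (o(n, I) = (I + n) + n = I + 2*n)
r(M, x) = 1 (r(M, x) = √1 = 1)
D(l, d) = 8 + 2*d*l (D(l, d) = (d*l + l*d) + (0 + 2*4) = (d*l + d*l) + (0 + 8) = 2*d*l + 8 = 8 + 2*d*l)
D(r(1, 0), -16)² = (8 + 2*(-16)*1)² = (8 - 32)² = (-24)² = 576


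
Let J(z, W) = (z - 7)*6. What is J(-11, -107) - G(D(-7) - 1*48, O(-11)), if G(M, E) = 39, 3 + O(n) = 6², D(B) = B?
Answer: -147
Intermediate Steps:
J(z, W) = -42 + 6*z (J(z, W) = (-7 + z)*6 = -42 + 6*z)
O(n) = 33 (O(n) = -3 + 6² = -3 + 36 = 33)
J(-11, -107) - G(D(-7) - 1*48, O(-11)) = (-42 + 6*(-11)) - 1*39 = (-42 - 66) - 39 = -108 - 39 = -147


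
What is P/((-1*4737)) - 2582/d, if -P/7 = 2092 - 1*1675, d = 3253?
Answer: -911809/5136487 ≈ -0.17752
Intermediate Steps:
P = -2919 (P = -7*(2092 - 1*1675) = -7*(2092 - 1675) = -7*417 = -2919)
P/((-1*4737)) - 2582/d = -2919/((-1*4737)) - 2582/3253 = -2919/(-4737) - 2582*1/3253 = -2919*(-1/4737) - 2582/3253 = 973/1579 - 2582/3253 = -911809/5136487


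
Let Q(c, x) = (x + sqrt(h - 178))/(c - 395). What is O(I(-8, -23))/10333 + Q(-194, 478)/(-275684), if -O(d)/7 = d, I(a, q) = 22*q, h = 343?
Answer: 287573687983/838925296354 + sqrt(165)/162377876 ≈ 0.34279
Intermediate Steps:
O(d) = -7*d
Q(c, x) = (x + sqrt(165))/(-395 + c) (Q(c, x) = (x + sqrt(343 - 178))/(c - 395) = (x + sqrt(165))/(-395 + c))
O(I(-8, -23))/10333 + Q(-194, 478)/(-275684) = -154*(-23)/10333 + ((478 + sqrt(165))/(-395 - 194))/(-275684) = -7*(-506)*(1/10333) + ((478 + sqrt(165))/(-589))*(-1/275684) = 3542*(1/10333) - (478 + sqrt(165))/589*(-1/275684) = 3542/10333 + (-478/589 - sqrt(165)/589)*(-1/275684) = 3542/10333 + (239/81188938 + sqrt(165)/162377876) = 287573687983/838925296354 + sqrt(165)/162377876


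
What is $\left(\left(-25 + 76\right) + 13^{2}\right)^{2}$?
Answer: $48400$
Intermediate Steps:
$\left(\left(-25 + 76\right) + 13^{2}\right)^{2} = \left(51 + 169\right)^{2} = 220^{2} = 48400$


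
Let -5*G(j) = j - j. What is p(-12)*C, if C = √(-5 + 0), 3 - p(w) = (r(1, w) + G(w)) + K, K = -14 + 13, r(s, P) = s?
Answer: 3*I*√5 ≈ 6.7082*I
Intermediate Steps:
G(j) = 0 (G(j) = -(j - j)/5 = -⅕*0 = 0)
K = -1
p(w) = 3 (p(w) = 3 - ((1 + 0) - 1) = 3 - (1 - 1) = 3 - 1*0 = 3 + 0 = 3)
C = I*√5 (C = √(-5) = I*√5 ≈ 2.2361*I)
p(-12)*C = 3*(I*√5) = 3*I*√5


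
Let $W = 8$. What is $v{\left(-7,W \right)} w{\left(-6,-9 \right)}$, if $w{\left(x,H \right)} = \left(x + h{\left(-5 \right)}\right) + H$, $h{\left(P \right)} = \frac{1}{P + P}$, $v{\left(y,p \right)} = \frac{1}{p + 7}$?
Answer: $- \frac{151}{150} \approx -1.0067$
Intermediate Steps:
$v{\left(y,p \right)} = \frac{1}{7 + p}$
$h{\left(P \right)} = \frac{1}{2 P}$
$w{\left(x,H \right)} = - \frac{1}{10} + H + x$ ($w{\left(x,H \right)} = \left(x + \frac{1}{2 \left(-5\right)}\right) + H = \left(x + \frac{1}{2} \left(- \frac{1}{5}\right)\right) + H = \left(x - \frac{1}{10}\right) + H = \left(- \frac{1}{10} + x\right) + H = - \frac{1}{10} + H + x$)
$v{\left(-7,W \right)} w{\left(-6,-9 \right)} = \frac{- \frac{1}{10} - 9 - 6}{7 + 8} = \frac{1}{15} \left(- \frac{151}{10}\right) = - \frac{151}{150}$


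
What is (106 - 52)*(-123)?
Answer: -6642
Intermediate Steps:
(106 - 52)*(-123) = 54*(-123) = -6642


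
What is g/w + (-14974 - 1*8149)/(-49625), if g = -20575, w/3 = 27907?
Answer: 914846308/4154654625 ≈ 0.22020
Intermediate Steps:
w = 83721 (w = 3*27907 = 83721)
g/w + (-14974 - 1*8149)/(-49625) = -20575/83721 + (-14974 - 1*8149)/(-49625) = -20575*1/83721 + (-14974 - 8149)*(-1/49625) = -20575/83721 - 23123*(-1/49625) = -20575/83721 + 23123/49625 = 914846308/4154654625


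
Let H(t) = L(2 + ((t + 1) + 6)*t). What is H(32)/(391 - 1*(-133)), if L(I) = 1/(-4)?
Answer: -1/2096 ≈ -0.00047710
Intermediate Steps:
L(I) = -¼
H(t) = -¼
H(32)/(391 - 1*(-133)) = -1/(4*(391 - 1*(-133))) = -1/(4*(391 + 133)) = -¼/524 = -¼*1/524 = -1/2096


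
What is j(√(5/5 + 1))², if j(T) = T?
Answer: 2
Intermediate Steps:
j(√(5/5 + 1))² = (√(5/5 + 1))² = (√(5*(⅕) + 1))² = (√(1 + 1))² = (√2)² = 2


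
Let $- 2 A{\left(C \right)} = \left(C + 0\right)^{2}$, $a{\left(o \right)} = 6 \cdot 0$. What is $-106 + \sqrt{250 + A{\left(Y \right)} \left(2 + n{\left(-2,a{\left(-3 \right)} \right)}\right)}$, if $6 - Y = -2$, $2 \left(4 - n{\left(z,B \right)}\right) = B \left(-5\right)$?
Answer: $-106 + \sqrt{58} \approx -98.384$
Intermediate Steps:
$a{\left(o \right)} = 0$
$n{\left(z,B \right)} = 4 + \frac{5 B}{2}$ ($n{\left(z,B \right)} = 4 - \frac{B \left(-5\right)}{2} = 4 - \frac{\left(-5\right) B}{2} = 4 + \frac{5 B}{2}$)
$Y = 8$ ($Y = 6 - -2 = 6 + 2 = 8$)
$A{\left(C \right)} = - \frac{C^{2}}{2}$ ($A{\left(C \right)} = - \frac{\left(C + 0\right)^{2}}{2} = - \frac{C^{2}}{2}$)
$-106 + \sqrt{250 + A{\left(Y \right)} \left(2 + n{\left(-2,a{\left(-3 \right)} \right)}\right)} = -106 + \sqrt{250 + - \frac{8^{2}}{2} \left(2 + \left(4 + \frac{5}{2} \cdot 0\right)\right)} = -106 + \sqrt{250 + \left(- \frac{1}{2}\right) 64 \left(2 + \left(4 + 0\right)\right)} = -106 + \sqrt{250 - 32 \left(2 + 4\right)} = -106 + \sqrt{250 - 192} = -106 + \sqrt{58}$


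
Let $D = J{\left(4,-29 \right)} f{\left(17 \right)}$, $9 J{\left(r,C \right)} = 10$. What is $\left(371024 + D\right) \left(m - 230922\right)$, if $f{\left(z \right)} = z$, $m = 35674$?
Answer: $- \frac{652008437728}{9} \approx -7.2445 \cdot 10^{10}$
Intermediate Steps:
$J{\left(r,C \right)} = \frac{10}{9}$ ($J{\left(r,C \right)} = \frac{1}{9} \cdot 10 = \frac{10}{9}$)
$D = \frac{170}{9}$ ($D = \frac{10}{9} \cdot 17 = \frac{170}{9} \approx 18.889$)
$\left(371024 + D\right) \left(m - 230922\right) = \left(371024 + \frac{170}{9}\right) \left(35674 - 230922\right) = \frac{3339386}{9} \left(-195248\right) = - \frac{652008437728}{9}$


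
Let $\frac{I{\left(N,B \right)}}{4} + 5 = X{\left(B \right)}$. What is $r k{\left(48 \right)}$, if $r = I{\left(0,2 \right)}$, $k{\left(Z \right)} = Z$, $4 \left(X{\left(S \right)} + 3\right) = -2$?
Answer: $-1632$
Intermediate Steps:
$X{\left(S \right)} = - \frac{7}{2}$ ($X{\left(S \right)} = -3 + \frac{1}{4} \left(-2\right) = -3 - \frac{1}{2} = - \frac{7}{2}$)
$I{\left(N,B \right)} = -34$ ($I{\left(N,B \right)} = -20 + 4 \left(- \frac{7}{2}\right) = -20 - 14 = -34$)
$r = -34$
$r k{\left(48 \right)} = \left(-34\right) 48 = -1632$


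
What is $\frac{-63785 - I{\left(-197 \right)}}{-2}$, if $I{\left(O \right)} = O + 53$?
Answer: $\frac{63641}{2} \approx 31821.0$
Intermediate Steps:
$I{\left(O \right)} = 53 + O$
$\frac{-63785 - I{\left(-197 \right)}}{-2} = \frac{-63785 - \left(53 - 197\right)}{-2} = - \frac{-63785 - -144}{2} = - \frac{-63785 + 144}{2} = \left(- \frac{1}{2}\right) \left(-63641\right) = \frac{63641}{2}$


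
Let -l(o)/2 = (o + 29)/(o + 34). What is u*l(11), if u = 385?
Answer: -6160/9 ≈ -684.44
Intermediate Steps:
l(o) = -2*(29 + o)/(34 + o) (l(o) = -2*(o + 29)/(o + 34) = -2*(29 + o)/(34 + o))
u*l(11) = 385*(2*(-29 - 1*11)/(34 + 11)) = 385*(2*(-29 - 11)/45) = 385*(2*(1/45)*(-40)) = 385*(-16/9) = -6160/9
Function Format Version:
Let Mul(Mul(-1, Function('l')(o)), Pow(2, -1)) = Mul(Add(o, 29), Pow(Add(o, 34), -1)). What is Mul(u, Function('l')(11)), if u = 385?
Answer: Rational(-6160, 9) ≈ -684.44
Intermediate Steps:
Function('l')(o) = Mul(-2, Pow(Add(34, o), -1), Add(29, o)) (Function('l')(o) = Mul(-2, Mul(Add(o, 29), Pow(Add(o, 34), -1))) = Mul(-2, Mul(Add(29, o), Pow(Add(34, o), -1))) = Mul(-2, Mul(Pow(Add(34, o), -1), Add(29, o))) = Mul(-2, Pow(Add(34, o), -1), Add(29, o)))
Mul(u, Function('l')(11)) = Mul(385, Mul(2, Pow(Add(34, 11), -1), Add(-29, Mul(-1, 11)))) = Mul(385, Mul(2, Pow(45, -1), Add(-29, -11))) = Mul(385, Mul(2, Rational(1, 45), -40)) = Mul(385, Rational(-16, 9)) = Rational(-6160, 9)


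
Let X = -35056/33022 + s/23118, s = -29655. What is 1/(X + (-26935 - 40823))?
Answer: -127233766/8621403798631 ≈ -1.4758e-5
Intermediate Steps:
X = -298282003/127233766 (X = -35056/33022 - 29655/23118 = -35056*1/33022 - 29655*1/23118 = -17528/16511 - 9885/7706 = -298282003/127233766 ≈ -2.3444)
1/(X + (-26935 - 40823)) = 1/(-298282003/127233766 + (-26935 - 40823)) = 1/(-298282003/127233766 - 67758) = 1/(-8621403798631/127233766) = -127233766/8621403798631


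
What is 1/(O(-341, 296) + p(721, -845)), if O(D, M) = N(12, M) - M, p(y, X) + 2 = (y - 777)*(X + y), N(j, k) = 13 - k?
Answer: 1/6363 ≈ 0.00015716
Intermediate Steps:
p(y, X) = -2 + (-777 + y)*(X + y) (p(y, X) = -2 + (y - 777)*(X + y) = -2 + (-777 + y)*(X + y))
O(D, M) = 13 - 2*M (O(D, M) = (13 - M) - M = 13 - 2*M)
1/(O(-341, 296) + p(721, -845)) = 1/((13 - 2*296) + (-2 + 721² - 777*(-845) - 777*721 - 845*721)) = 1/((13 - 592) + (-2 + 519841 + 656565 - 560217 - 609245)) = 1/(-579 + 6942) = 1/6363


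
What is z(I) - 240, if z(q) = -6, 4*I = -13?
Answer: -246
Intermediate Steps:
I = -13/4 (I = (1/4)*(-13) = -13/4 ≈ -3.2500)
z(I) - 240 = -6 - 240 = -246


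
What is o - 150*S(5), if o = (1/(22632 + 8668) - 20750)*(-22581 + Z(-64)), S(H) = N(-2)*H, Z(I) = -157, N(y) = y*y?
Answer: 7383834313631/15650 ≈ 4.7181e+8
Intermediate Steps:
N(y) = y²
S(H) = 4*H (S(H) = (-2)²*H = 4*H)
o = 7383881263631/15650 (o = (1/(22632 + 8668) - 20750)*(-22581 - 157) = (1/31300 - 20750)*(-22738) = -649474999/31300*(-22738) = 7383881263631/15650 ≈ 4.7181e+8)
o - 150*S(5) = 7383881263631/15650 - 600*5 = 7383881263631/15650 - 150*20 = 7383881263631/15650 - 3000 = 7383834313631/15650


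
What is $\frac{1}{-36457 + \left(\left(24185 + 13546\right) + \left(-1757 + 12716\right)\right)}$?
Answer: $\frac{1}{12233} \approx 8.1746 \cdot 10^{-5}$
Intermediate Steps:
$\frac{1}{-36457 + \left(\left(24185 + 13546\right) + \left(-1757 + 12716\right)\right)} = \frac{1}{-36457 + \left(37731 + 10959\right)} = \frac{1}{-36457 + 48690} = \frac{1}{12233}$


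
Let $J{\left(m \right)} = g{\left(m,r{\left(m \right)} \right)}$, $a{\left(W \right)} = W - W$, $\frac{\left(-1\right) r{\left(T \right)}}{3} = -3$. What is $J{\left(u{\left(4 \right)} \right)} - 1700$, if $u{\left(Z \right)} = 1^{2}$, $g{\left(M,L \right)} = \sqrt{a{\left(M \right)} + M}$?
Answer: $-1699$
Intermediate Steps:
$r{\left(T \right)} = 9$ ($r{\left(T \right)} = \left(-3\right) \left(-3\right) = 9$)
$a{\left(W \right)} = 0$
$g{\left(M,L \right)} = \sqrt{M}$ ($g{\left(M,L \right)} = \sqrt{0 + M} = \sqrt{M}$)
$u{\left(Z \right)} = 1$
$J{\left(m \right)} = \sqrt{m}$
$J{\left(u{\left(4 \right)} \right)} - 1700 = \sqrt{1} - 1700 = 1 - 1700 = -1699$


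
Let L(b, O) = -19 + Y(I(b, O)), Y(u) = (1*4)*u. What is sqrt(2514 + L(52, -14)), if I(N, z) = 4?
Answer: 9*sqrt(31) ≈ 50.110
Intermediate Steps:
Y(u) = 4*u
L(b, O) = -3 (L(b, O) = -19 + 4*4 = -19 + 16 = -3)
sqrt(2514 + L(52, -14)) = sqrt(2514 - 3) = sqrt(2511) = 9*sqrt(31)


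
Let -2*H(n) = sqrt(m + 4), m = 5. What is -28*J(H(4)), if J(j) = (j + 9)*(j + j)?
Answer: 630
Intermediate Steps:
H(n) = -3/2 (H(n) = -sqrt(5 + 4)/2 = -sqrt(9)/2 = -1/2*3 = -3/2)
J(j) = 2*j*(9 + j) (J(j) = (9 + j)*(2*j) = 2*j*(9 + j))
-28*J(H(4)) = -56*(-3)*(9 - 3/2)/2 = -56*(-3)*15/(2*2) = -28*(-45/2) = 630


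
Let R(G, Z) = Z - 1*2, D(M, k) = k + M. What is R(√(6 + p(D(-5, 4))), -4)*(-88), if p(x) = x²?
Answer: 528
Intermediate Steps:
D(M, k) = M + k
R(G, Z) = -2 + Z (R(G, Z) = Z - 2 = -2 + Z)
R(√(6 + p(D(-5, 4))), -4)*(-88) = (-2 - 4)*(-88) = -6*(-88) = 528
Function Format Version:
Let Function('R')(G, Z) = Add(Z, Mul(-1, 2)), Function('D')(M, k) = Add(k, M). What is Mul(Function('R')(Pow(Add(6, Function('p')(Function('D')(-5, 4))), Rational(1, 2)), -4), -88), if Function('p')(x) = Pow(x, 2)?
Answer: 528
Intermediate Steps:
Function('D')(M, k) = Add(M, k)
Function('R')(G, Z) = Add(-2, Z) (Function('R')(G, Z) = Add(Z, -2) = Add(-2, Z))
Mul(Function('R')(Pow(Add(6, Function('p')(Function('D')(-5, 4))), Rational(1, 2)), -4), -88) = Mul(Add(-2, -4), -88) = Mul(-6, -88) = 528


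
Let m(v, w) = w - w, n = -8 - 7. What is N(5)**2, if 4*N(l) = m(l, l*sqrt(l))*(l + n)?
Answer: 0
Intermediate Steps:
n = -15
m(v, w) = 0
N(l) = 0 (N(l) = (0*(l - 15))/4 = (0*(-15 + l))/4 = (1/4)*0 = 0)
N(5)**2 = 0**2 = 0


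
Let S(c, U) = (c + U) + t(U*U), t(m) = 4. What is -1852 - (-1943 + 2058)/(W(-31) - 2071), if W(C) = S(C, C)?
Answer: -3942793/2129 ≈ -1851.9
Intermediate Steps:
S(c, U) = 4 + U + c (S(c, U) = (c + U) + 4 = (U + c) + 4 = 4 + U + c)
W(C) = 4 + 2*C (W(C) = 4 + C + C = 4 + 2*C)
-1852 - (-1943 + 2058)/(W(-31) - 2071) = -1852 - (-1943 + 2058)/((4 + 2*(-31)) - 2071) = -1852 - 115/((4 - 62) - 2071) = -1852 - 115/(-58 - 2071) = -1852 - 115/(-2129) = -1852 - 115*(-1)/2129 = -1852 - 1*(-115/2129) = -1852 + 115/2129 = -3942793/2129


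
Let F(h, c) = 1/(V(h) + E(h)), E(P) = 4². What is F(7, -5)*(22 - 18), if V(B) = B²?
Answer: 4/65 ≈ 0.061538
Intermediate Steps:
E(P) = 16
F(h, c) = 1/(16 + h²) (F(h, c) = 1/(h² + 16) = 1/(16 + h²))
F(7, -5)*(22 - 18) = (22 - 18)/(16 + 7²) = 4/(16 + 49) = 4/65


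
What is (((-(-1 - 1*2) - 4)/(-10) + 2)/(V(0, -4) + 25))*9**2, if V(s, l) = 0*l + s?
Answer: 1701/250 ≈ 6.8040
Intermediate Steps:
V(s, l) = s (V(s, l) = 0 + s = s)
(((-(-1 - 1*2) - 4)/(-10) + 2)/(V(0, -4) + 25))*9**2 = (((-(-1 - 1*2) - 4)/(-10) + 2)/(0 + 25))*9**2 = (((-(-1 - 2) - 4)*(-1/10) + 2)/25)*81 = (((-1*(-3) - 4)*(-1/10) + 2)*(1/25))*81 = (((3 - 4)*(-1/10) + 2)*(1/25))*81 = ((-1*(-1/10) + 2)*(1/25))*81 = ((1/10 + 2)*(1/25))*81 = ((21/10)*(1/25))*81 = (21/250)*81 = 1701/250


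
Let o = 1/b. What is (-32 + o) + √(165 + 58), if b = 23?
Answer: -735/23 + √223 ≈ -17.023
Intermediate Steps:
o = 1/23 ≈ 0.043478
(-32 + o) + √(165 + 58) = (-32 + 1/23) + √(165 + 58) = -735/23 + √223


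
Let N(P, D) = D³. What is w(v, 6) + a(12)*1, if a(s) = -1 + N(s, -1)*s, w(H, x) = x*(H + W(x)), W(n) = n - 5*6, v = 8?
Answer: -109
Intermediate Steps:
W(n) = -30 + n (W(n) = n - 30 = -30 + n)
w(H, x) = x*(-30 + H + x) (w(H, x) = x*(H + (-30 + x)) = x*(-30 + H + x))
a(s) = -1 - s (a(s) = -1 + (-1)³*s = -1 - s)
w(v, 6) + a(12)*1 = 6*(-30 + 8 + 6) + (-1 - 1*12)*1 = 6*(-16) + (-1 - 12)*1 = -96 - 13*1 = -96 - 13 = -109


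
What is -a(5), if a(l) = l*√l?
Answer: -5*√5 ≈ -11.180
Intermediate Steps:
a(l) = l^(3/2)
-a(5) = -5^(3/2) = -5*√5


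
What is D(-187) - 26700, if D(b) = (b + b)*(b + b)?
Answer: 113176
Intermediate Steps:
D(b) = 4*b**2 (D(b) = (2*b)*(2*b) = 4*b**2)
D(-187) - 26700 = 4*(-187)**2 - 26700 = 4*34969 - 26700 = 139876 - 26700 = 113176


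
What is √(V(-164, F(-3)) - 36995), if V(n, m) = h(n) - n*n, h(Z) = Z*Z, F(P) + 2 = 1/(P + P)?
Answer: 7*I*√755 ≈ 192.34*I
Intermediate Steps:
F(P) = -2 + 1/(2*P) (F(P) = -2 + 1/(P + P) = -2 + 1/(2*P))
h(Z) = Z²
V(n, m) = 0 (V(n, m) = n² - n*n = n² - n² = 0)
√(V(-164, F(-3)) - 36995) = √(0 - 36995) = √(-36995) = 7*I*√755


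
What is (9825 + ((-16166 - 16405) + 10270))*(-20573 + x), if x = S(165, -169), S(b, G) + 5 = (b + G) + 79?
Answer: 255795428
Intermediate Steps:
S(b, G) = 74 + G + b (S(b, G) = -5 + ((b + G) + 79) = -5 + ((G + b) + 79) = -5 + (79 + G + b) = 74 + G + b)
x = 70 (x = 74 - 169 + 165 = 70)
(9825 + ((-16166 - 16405) + 10270))*(-20573 + x) = (9825 + ((-16166 - 16405) + 10270))*(-20573 + 70) = (9825 + (-32571 + 10270))*(-20503) = (9825 - 22301)*(-20503) = -12476*(-20503) = 255795428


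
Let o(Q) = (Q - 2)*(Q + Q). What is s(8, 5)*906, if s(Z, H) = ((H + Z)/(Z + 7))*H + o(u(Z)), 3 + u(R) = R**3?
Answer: 467614082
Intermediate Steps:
u(R) = -3 + R**3
o(Q) = 2*Q*(-2 + Q) (o(Q) = (-2 + Q)*(2*Q) = 2*Q*(-2 + Q))
s(Z, H) = 2*(-5 + Z**3)*(-3 + Z**3) + H*(H + Z)/(7 + Z) (s(Z, H) = ((H + Z)/(Z + 7))*H + 2*(-3 + Z**3)*(-2 + (-3 + Z**3)) = ((H + Z)/(7 + Z))*H + 2*(-3 + Z**3)*(-5 + Z**3) = ((H + Z)/(7 + Z))*H + 2*(-5 + Z**3)*(-3 + Z**3) = H*(H + Z)/(7 + Z) + 2*(-5 + Z**3)*(-3 + Z**3) = 2*(-5 + Z**3)*(-3 + Z**3) + H*(H + Z)/(7 + Z))
s(8, 5)*906 = ((5**2 + 5*8 + 14*(-5 + 8**3)*(-3 + 8**3) + 2*8*(-5 + 8**3)*(-3 + 8**3))/(7 + 8))*906 = ((25 + 40 + 14*(-5 + 512)*(-3 + 512) + 2*8*(-5 + 512)*(-3 + 512))/15)*906 = ((25 + 40 + 14*507*509 + 2*8*507*509)/15)*906 = ((25 + 40 + 3612882 + 4129008)/15)*906 = ((1/15)*7741955)*906 = (1548391/3)*906 = 467614082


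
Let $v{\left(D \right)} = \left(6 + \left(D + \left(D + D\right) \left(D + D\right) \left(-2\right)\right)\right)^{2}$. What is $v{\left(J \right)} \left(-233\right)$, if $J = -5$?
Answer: $-9227033$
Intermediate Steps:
$v{\left(D \right)} = \left(6 + D - 8 D^{2}\right)^{2}$ ($v{\left(D \right)} = \left(6 + \left(D + 2 D 2 D \left(-2\right)\right)\right)^{2} = \left(6 + \left(D + 4 D^{2} \left(-2\right)\right)\right)^{2} = \left(6 - \left(- D + 8 D^{2}\right)\right)^{2} = \left(6 + D - 8 D^{2}\right)^{2}$)
$v{\left(J \right)} \left(-233\right) = \left(6 - 5 - 8 \left(-5\right)^{2}\right)^{2} \left(-233\right) = \left(6 - 5 - 200\right)^{2} \left(-233\right) = \left(-199\right)^{2} \left(-233\right) = 39601 \left(-233\right) = -9227033$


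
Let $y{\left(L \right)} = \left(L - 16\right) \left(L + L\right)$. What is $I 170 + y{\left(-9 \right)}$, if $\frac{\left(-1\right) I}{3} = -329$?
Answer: $168240$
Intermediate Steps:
$I = 987$ ($I = \left(-3\right) \left(-329\right) = 987$)
$y{\left(L \right)} = 2 L \left(-16 + L\right)$ ($y{\left(L \right)} = \left(-16 + L\right) 2 L = 2 L \left(-16 + L\right)$)
$I 170 + y{\left(-9 \right)} = 987 \cdot 170 + 2 \left(-9\right) \left(-16 - 9\right) = 167790 + 2 \left(-9\right) \left(-25\right) = 167790 + 450 = 168240$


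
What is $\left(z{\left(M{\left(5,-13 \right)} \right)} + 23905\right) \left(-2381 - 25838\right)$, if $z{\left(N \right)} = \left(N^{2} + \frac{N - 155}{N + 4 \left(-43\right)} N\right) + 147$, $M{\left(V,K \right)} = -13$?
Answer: $- \frac{126384463519}{185} \approx -6.8316 \cdot 10^{8}$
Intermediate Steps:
$z{\left(N \right)} = 147 + N^{2} + \frac{N \left(-155 + N\right)}{-172 + N}$ ($z{\left(N \right)} = \left(N^{2} + \frac{-155 + N}{N - 172} N\right) + 147 = \left(N^{2} + \frac{-155 + N}{-172 + N} N\right) + 147 = \left(N^{2} + \frac{N \left(-155 + N\right)}{-172 + N}\right) + 147 = 147 + N^{2} + \frac{N \left(-155 + N\right)}{-172 + N}$)
$\left(z{\left(M{\left(5,-13 \right)} \right)} + 23905\right) \left(-2381 - 25838\right) = \left(\frac{-25284 + \left(-13\right)^{3} - 171 \left(-13\right)^{2} - -104}{-172 - 13} + 23905\right) \left(-2381 - 25838\right) = \left(\frac{-25284 - 2197 - 28899 + 104}{-185} + 23905\right) \left(-28219\right) = \left(- \frac{-25284 - 2197 - 28899 + 104}{185} + 23905\right) \left(-28219\right) = \left(\left(- \frac{1}{185}\right) \left(-56276\right) + 23905\right) \left(-28219\right) = \left(\frac{56276}{185} + 23905\right) \left(-28219\right) = \frac{4478701}{185} \left(-28219\right) = - \frac{126384463519}{185}$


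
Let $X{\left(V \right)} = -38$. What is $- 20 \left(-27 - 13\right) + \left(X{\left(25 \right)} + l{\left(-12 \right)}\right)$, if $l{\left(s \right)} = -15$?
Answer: $747$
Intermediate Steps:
$- 20 \left(-27 - 13\right) + \left(X{\left(25 \right)} + l{\left(-12 \right)}\right) = - 20 \left(-27 - 13\right) - 53 = \left(-20\right) \left(-40\right) - 53 = 800 - 53 = 747$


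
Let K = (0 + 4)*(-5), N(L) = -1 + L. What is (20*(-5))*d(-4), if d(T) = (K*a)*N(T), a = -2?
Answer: 20000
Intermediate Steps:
K = -20 (K = 4*(-5) = -20)
d(T) = -40 + 40*T (d(T) = (-20*(-2))*(-1 + T) = 40*(-1 + T) = -40 + 40*T)
(20*(-5))*d(-4) = (20*(-5))*(-40 + 40*(-4)) = -100*(-40 - 160) = -100*(-200) = 20000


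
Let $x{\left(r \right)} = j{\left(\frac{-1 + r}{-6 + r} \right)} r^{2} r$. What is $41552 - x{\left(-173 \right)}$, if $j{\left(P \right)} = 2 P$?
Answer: $\frac{1809283324}{179} \approx 1.0108 \cdot 10^{7}$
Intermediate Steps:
$x{\left(r \right)} = \frac{2 r^{3} \left(-1 + r\right)}{-6 + r}$ ($x{\left(r \right)} = 2 \frac{-1 + r}{-6 + r} r^{2} r = \frac{2 \left(-1 + r\right)}{-6 + r} r^{2} r = \frac{2 r^{2} \left(-1 + r\right)}{-6 + r} r = \frac{2 r^{3} \left(-1 + r\right)}{-6 + r}$)
$41552 - x{\left(-173 \right)} = 41552 - \frac{2 \left(-173\right)^{3} \left(-1 - 173\right)}{-6 - 173} = 41552 - 2 \left(-5177717\right) \frac{1}{-179} \left(-174\right) = 41552 - 2 \left(-5177717\right) \left(- \frac{1}{179}\right) \left(-174\right) = 41552 - - \frac{1801845516}{179} = 41552 + \frac{1801845516}{179} = \frac{1809283324}{179}$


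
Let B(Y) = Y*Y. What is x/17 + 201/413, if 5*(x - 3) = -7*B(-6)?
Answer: -80796/35105 ≈ -2.3016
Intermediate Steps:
B(Y) = Y²
x = -237/5 (x = 3 + (-7*(-6)²)/5 = 3 + (-7*36)/5 = 3 + (⅕)*(-252) = 3 - 252/5 = -237/5 ≈ -47.400)
x/17 + 201/413 = -237/5/17 + 201/413 = -237/5*1/17 + 201*(1/413) = -237/85 + 201/413 = -80796/35105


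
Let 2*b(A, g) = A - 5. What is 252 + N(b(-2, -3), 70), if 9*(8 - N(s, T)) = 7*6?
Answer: 766/3 ≈ 255.33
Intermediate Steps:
b(A, g) = -5/2 + A/2 (b(A, g) = (A - 5)/2 = (-5 + A)/2 = -5/2 + A/2)
N(s, T) = 10/3 (N(s, T) = 8 - 7*6/9 = 8 - ⅑*42 = 8 - 14/3 = 10/3)
252 + N(b(-2, -3), 70) = 252 + 10/3 = 766/3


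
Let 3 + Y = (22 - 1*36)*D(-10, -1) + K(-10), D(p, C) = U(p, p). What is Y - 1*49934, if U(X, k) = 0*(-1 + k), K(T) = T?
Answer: -49947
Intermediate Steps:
U(X, k) = 0
D(p, C) = 0
Y = -13 (Y = -3 + ((22 - 1*36)*0 - 10) = -3 + ((22 - 36)*0 - 10) = -3 + (-14*0 - 10) = -3 + (0 - 10) = -3 - 10 = -13)
Y - 1*49934 = -13 - 1*49934 = -13 - 49934 = -49947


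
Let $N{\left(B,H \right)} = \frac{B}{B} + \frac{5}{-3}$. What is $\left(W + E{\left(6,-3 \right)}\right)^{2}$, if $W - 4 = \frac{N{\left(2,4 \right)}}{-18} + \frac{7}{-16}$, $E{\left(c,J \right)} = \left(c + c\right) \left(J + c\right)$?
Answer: $\frac{292649449}{186624} \approx 1568.1$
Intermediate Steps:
$N{\left(B,H \right)} = - \frac{2}{3}$ ($N{\left(B,H \right)} = 1 + 5 \left(- \frac{1}{3}\right) = 1 - \frac{5}{3} = - \frac{2}{3}$)
$E{\left(c,J \right)} = 2 c \left(J + c\right)$
$W = \frac{1555}{432}$ ($W = 4 + \left(- \frac{2}{3 \left(-18\right)} + \frac{7}{-16}\right) = 4 + \left(\left(- \frac{2}{3}\right) \left(- \frac{1}{18}\right) + 7 \left(- \frac{1}{16}\right)\right) = 4 + \left(\frac{1}{27} - \frac{7}{16}\right) = 4 - \frac{173}{432} = \frac{1555}{432} \approx 3.5995$)
$\left(W + E{\left(6,-3 \right)}\right)^{2} = \left(\frac{1555}{432} + 2 \cdot 6 \left(-3 + 6\right)\right)^{2} = \left(\frac{1555}{432} + 2 \cdot 6 \cdot 3\right)^{2} = \left(\frac{1555}{432} + 36\right)^{2} = \left(\frac{17107}{432}\right)^{2} = \frac{292649449}{186624}$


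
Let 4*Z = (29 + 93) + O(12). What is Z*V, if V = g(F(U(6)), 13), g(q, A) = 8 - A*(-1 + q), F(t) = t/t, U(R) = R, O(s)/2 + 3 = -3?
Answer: 220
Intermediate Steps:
O(s) = -12 (O(s) = -6 + 2*(-3) = -6 - 6 = -12)
F(t) = 1
g(q, A) = 8 - A*(-1 + q)
Z = 55/2 (Z = ((29 + 93) - 12)/4 = (122 - 12)/4 = (¼)*110 = 55/2 ≈ 27.500)
V = 8 (V = 8 + 13 - 1*13*1 = 8 + 13 - 13 = 8)
Z*V = (55/2)*8 = 220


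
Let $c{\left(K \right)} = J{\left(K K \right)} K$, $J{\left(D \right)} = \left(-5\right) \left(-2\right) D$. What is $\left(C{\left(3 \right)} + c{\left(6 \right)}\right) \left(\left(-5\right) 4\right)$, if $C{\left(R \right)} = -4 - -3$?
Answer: $-43180$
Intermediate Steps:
$C{\left(R \right)} = -1$ ($C{\left(R \right)} = -4 + 3 = -1$)
$J{\left(D \right)} = 10 D$
$c{\left(K \right)} = 10 K^{3}$ ($c{\left(K \right)} = 10 K K K = 10 K^{2} K = 10 K^{3}$)
$\left(C{\left(3 \right)} + c{\left(6 \right)}\right) \left(\left(-5\right) 4\right) = \left(-1 + 10 \cdot 6^{3}\right) \left(\left(-5\right) 4\right) = \left(-1 + 10 \cdot 216\right) \left(-20\right) = \left(-1 + 2160\right) \left(-20\right) = 2159 \left(-20\right) = -43180$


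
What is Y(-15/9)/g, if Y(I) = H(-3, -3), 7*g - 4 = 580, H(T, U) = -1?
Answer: -7/584 ≈ -0.011986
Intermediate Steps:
g = 584/7 (g = 4/7 + (1/7)*580 = 4/7 + 580/7 = 584/7 ≈ 83.429)
Y(I) = -1
Y(-15/9)/g = -1/584/7 = -1*7/584 = -7/584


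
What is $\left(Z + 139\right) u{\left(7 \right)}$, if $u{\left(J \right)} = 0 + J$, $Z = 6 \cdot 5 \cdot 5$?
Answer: $2023$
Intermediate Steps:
$Z = 150$ ($Z = 30 \cdot 5 = 150$)
$u{\left(J \right)} = J$
$\left(Z + 139\right) u{\left(7 \right)} = \left(150 + 139\right) 7 = 289 \cdot 7 = 2023$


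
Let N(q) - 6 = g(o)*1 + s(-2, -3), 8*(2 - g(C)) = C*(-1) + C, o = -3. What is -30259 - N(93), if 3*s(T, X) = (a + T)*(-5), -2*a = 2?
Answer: -30272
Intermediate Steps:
a = -1 (a = -½*2 = -1)
s(T, X) = 5/3 - 5*T/3 (s(T, X) = ((-1 + T)*(-5))/3 = (5 - 5*T)/3 = 5/3 - 5*T/3)
g(C) = 2 (g(C) = 2 - (C*(-1) + C)/8 = 2 - (-C + C)/8 = 2 - ⅛*0 = 2 + 0 = 2)
N(q) = 13 (N(q) = 6 + (2*1 + (5/3 - 5/3*(-2))) = 6 + (2 + (5/3 + 10/3)) = 6 + (2 + 5) = 6 + 7 = 13)
-30259 - N(93) = -30259 - 1*13 = -30259 - 13 = -30272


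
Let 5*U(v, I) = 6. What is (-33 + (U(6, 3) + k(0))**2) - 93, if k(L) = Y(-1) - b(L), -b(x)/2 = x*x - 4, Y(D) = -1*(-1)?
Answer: -2309/25 ≈ -92.360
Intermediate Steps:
Y(D) = 1
b(x) = 8 - 2*x**2 (b(x) = -2*(x*x - 4) = -2*(x**2 - 4) = -2*(-4 + x**2) = 8 - 2*x**2)
k(L) = -7 + 2*L**2 (k(L) = 1 - (8 - 2*L**2) = 1 + (-8 + 2*L**2) = -7 + 2*L**2)
U(v, I) = 6/5 (U(v, I) = (1/5)*6 = 6/5)
(-33 + (U(6, 3) + k(0))**2) - 93 = (-33 + (6/5 + (-7 + 2*0**2))**2) - 93 = (-33 + (6/5 + (-7 + 2*0))**2) - 93 = (-33 + (6/5 + (-7 + 0))**2) - 93 = (-33 + (6/5 - 7)**2) - 93 = (-33 + (-29/5)**2) - 93 = (-33 + 841/25) - 93 = 16/25 - 93 = -2309/25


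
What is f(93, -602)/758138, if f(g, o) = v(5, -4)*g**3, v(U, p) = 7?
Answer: 5630499/758138 ≈ 7.4268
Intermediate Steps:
f(g, o) = 7*g**3
f(93, -602)/758138 = (7*93**3)/758138 = (7*804357)*(1/758138) = 5630499*(1/758138) = 5630499/758138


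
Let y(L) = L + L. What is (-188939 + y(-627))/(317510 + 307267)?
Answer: -190193/624777 ≈ -0.30442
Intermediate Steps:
y(L) = 2*L
(-188939 + y(-627))/(317510 + 307267) = (-188939 + 2*(-627))/(317510 + 307267) = (-188939 - 1254)/624777 = -190193*1/624777 = -190193/624777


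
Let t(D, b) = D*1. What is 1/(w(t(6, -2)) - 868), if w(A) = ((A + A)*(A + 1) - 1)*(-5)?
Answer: -1/1283 ≈ -0.00077942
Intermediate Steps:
t(D, b) = D
w(A) = 5 - 10*A*(1 + A) (w(A) = ((2*A)*(1 + A) - 1)*(-5) = (2*A*(1 + A) - 1)*(-5) = (-1 + 2*A*(1 + A))*(-5) = 5 - 10*A*(1 + A))
1/(w(t(6, -2)) - 868) = 1/((5 - 10*6 - 10*6²) - 868) = 1/((5 - 60 - 10*36) - 868) = 1/((5 - 60 - 360) - 868) = 1/(-415 - 868) = 1/(-1283) = -1/1283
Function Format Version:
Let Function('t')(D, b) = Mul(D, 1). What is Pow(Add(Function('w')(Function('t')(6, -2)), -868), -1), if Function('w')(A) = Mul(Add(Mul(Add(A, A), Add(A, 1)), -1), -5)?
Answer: Rational(-1, 1283) ≈ -0.00077942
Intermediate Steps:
Function('t')(D, b) = D
Function('w')(A) = Add(5, Mul(-10, A, Add(1, A))) (Function('w')(A) = Mul(Add(Mul(Mul(2, A), Add(1, A)), -1), -5) = Mul(Add(Mul(2, A, Add(1, A)), -1), -5) = Mul(Add(-1, Mul(2, A, Add(1, A))), -5) = Add(5, Mul(-10, A, Add(1, A))))
Pow(Add(Function('w')(Function('t')(6, -2)), -868), -1) = Pow(Add(Add(5, Mul(-10, 6), Mul(-10, Pow(6, 2))), -868), -1) = Pow(Add(Add(5, -60, Mul(-10, 36)), -868), -1) = Pow(Add(Add(5, -60, -360), -868), -1) = Pow(Add(-415, -868), -1) = Pow(-1283, -1) = Rational(-1, 1283)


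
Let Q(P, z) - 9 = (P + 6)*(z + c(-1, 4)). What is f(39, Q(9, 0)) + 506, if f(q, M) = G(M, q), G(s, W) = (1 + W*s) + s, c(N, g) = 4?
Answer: 3267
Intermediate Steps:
G(s, W) = 1 + s + W*s
Q(P, z) = 9 + (4 + z)*(6 + P) (Q(P, z) = 9 + (P + 6)*(z + 4) = 9 + (6 + P)*(4 + z) = 9 + (4 + z)*(6 + P))
f(q, M) = 1 + M + M*q (f(q, M) = 1 + M + q*M = 1 + M + M*q)
f(39, Q(9, 0)) + 506 = (1 + (33 + 4*9 + 6*0 + 9*0) + (33 + 4*9 + 6*0 + 9*0)*39) + 506 = (1 + (33 + 36 + 0 + 0) + (33 + 36 + 0 + 0)*39) + 506 = (1 + 69 + 69*39) + 506 = (1 + 69 + 2691) + 506 = 2761 + 506 = 3267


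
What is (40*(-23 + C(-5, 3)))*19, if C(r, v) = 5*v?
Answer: -6080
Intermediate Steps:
(40*(-23 + C(-5, 3)))*19 = (40*(-23 + 5*3))*19 = (40*(-23 + 15))*19 = (40*(-8))*19 = -320*19 = -6080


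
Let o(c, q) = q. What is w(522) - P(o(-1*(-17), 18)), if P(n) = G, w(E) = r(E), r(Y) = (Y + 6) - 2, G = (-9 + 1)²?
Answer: 462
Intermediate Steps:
G = 64 (G = (-8)² = 64)
r(Y) = 4 + Y (r(Y) = (6 + Y) - 2 = 4 + Y)
w(E) = 4 + E
P(n) = 64
w(522) - P(o(-1*(-17), 18)) = (4 + 522) - 1*64 = 526 - 64 = 462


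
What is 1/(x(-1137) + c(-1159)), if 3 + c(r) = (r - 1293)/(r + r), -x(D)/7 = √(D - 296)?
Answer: -2608909/94326228978 + 9402967*I*√1433/94326228978 ≈ -2.7658e-5 + 0.0037736*I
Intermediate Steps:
x(D) = -7*√(-296 + D) (x(D) = -7*√(D - 296) = -7*√(-296 + D))
c(r) = -3 + (-1293 + r)/(2*r) (c(r) = -3 + (r - 1293)/(r + r) = -3 + (-1293 + r)/((2*r)) = -3 + (-1293 + r)*(1/(2*r)) = -3 + (-1293 + r)/(2*r))
1/(x(-1137) + c(-1159)) = 1/(-7*√(-296 - 1137) + (½)*(-1293 - 5*(-1159))/(-1159)) = 1/(-7*I*√1433 + (½)*(-1/1159)*(-1293 + 5795)) = 1/(-7*I*√1433 + (½)*(-1/1159)*4502) = 1/(-7*I*√1433 - 2251/1159) = 1/(-2251/1159 - 7*I*√1433)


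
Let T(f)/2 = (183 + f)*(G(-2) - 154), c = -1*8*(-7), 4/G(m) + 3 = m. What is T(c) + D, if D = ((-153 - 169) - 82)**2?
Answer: 446108/5 ≈ 89222.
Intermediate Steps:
G(m) = 4/(-3 + m)
c = 56 (c = -8*(-7) = 56)
T(f) = -283284/5 - 1548*f/5 (T(f) = 2*((183 + f)*(4/(-3 - 2) - 154)) = 2*((183 + f)*(4/(-5) - 154)) = 2*((183 + f)*(4*(-1/5) - 154)) = 2*((183 + f)*(-4/5 - 154)) = 2*((183 + f)*(-774/5)) = 2*(-141642/5 - 774*f/5) = -283284/5 - 1548*f/5)
D = 163216 (D = (-322 - 82)**2 = (-404)**2 = 163216)
T(c) + D = (-283284/5 - 1548/5*56) + 163216 = (-283284/5 - 86688/5) + 163216 = -369972/5 + 163216 = 446108/5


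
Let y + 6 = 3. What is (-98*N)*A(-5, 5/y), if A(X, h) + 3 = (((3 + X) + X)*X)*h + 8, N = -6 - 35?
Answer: -642880/3 ≈ -2.1429e+5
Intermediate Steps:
N = -41
y = -3 (y = -6 + 3 = -3)
A(X, h) = 5 + X*h*(3 + 2*X) (A(X, h) = -3 + ((((3 + X) + X)*X)*h + 8) = -3 + (((3 + 2*X)*X)*h + 8) = -3 + ((X*(3 + 2*X))*h + 8) = -3 + (X*h*(3 + 2*X) + 8) = -3 + (8 + X*h*(3 + 2*X)) = 5 + X*h*(3 + 2*X))
(-98*N)*A(-5, 5/y) = (-98*(-41))*(5 + 2*(5/(-3))*(-5)² + 3*(-5)*(5/(-3))) = 4018*(5 + 2*(5*(-⅓))*25 + 3*(-5)*(5*(-⅓))) = 4018*(5 + 2*(-5/3)*25 + 3*(-5)*(-5/3)) = 4018*(5 - 250/3 + 25) = 4018*(-160/3) = -642880/3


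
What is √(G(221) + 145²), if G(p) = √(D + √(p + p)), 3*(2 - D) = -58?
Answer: √(189225 + 3*√3*√(64 + 3*√442))/3 ≈ 145.02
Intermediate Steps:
D = 64/3 (D = 2 - ⅓*(-58) = 2 + 58/3 = 64/3 ≈ 21.333)
G(p) = √(64/3 + √2*√p) (G(p) = √(64/3 + √(p + p)) = √(64/3 + √(2*p)) = √(64/3 + √2*√p))
√(G(221) + 145²) = √(√(192 + 9*√2*√221)/3 + 145²) = √(√(192 + 9*√442)/3 + 21025) = √(21025 + √(192 + 9*√442)/3)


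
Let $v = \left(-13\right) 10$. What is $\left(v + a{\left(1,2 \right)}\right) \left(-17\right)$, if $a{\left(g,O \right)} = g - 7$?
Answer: $2312$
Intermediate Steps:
$a{\left(g,O \right)} = -7 + g$
$v = -130$
$\left(v + a{\left(1,2 \right)}\right) \left(-17\right) = \left(-130 + \left(-7 + 1\right)\right) \left(-17\right) = \left(-130 - 6\right) \left(-17\right) = \left(-136\right) \left(-17\right) = 2312$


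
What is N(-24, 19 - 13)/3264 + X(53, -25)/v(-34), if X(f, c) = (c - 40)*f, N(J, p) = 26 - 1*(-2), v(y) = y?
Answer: 82687/816 ≈ 101.33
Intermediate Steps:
N(J, p) = 28 (N(J, p) = 26 + 2 = 28)
X(f, c) = f*(-40 + c) (X(f, c) = (-40 + c)*f = f*(-40 + c))
N(-24, 19 - 13)/3264 + X(53, -25)/v(-34) = 28/3264 + (53*(-40 - 25))/(-34) = 28*(1/3264) + (53*(-65))*(-1/34) = 7/816 - 3445*(-1/34) = 7/816 + 3445/34 = 82687/816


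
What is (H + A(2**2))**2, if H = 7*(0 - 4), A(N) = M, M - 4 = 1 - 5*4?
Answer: 1849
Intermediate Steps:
M = -15 (M = 4 + (1 - 5*4) = 4 + (1 - 20) = 4 - 19 = -15)
A(N) = -15
H = -28 (H = 7*(-4) = -28)
(H + A(2**2))**2 = (-28 - 15)**2 = (-43)**2 = 1849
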